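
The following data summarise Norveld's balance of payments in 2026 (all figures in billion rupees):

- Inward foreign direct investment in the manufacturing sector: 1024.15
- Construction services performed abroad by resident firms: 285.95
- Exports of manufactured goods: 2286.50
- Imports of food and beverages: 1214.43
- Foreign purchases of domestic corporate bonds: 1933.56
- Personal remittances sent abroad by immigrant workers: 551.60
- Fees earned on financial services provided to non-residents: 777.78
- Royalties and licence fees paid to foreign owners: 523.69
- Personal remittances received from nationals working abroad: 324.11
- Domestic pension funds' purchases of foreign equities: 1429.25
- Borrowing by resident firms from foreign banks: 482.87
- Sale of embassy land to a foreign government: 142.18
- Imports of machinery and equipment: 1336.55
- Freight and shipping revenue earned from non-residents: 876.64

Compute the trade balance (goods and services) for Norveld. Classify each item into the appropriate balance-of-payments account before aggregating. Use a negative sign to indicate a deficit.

Goods: 2286.50 - 1214.43 - 1336.55 = -264.48
Services: -523.69 + 285.95 + 876.64 + 777.78 = 1416.68
Trade balance = -264.48 + 1416.68 = 1152.20
(Excluded from the trade balance — financial account: inward foreign direct investment in the manufacturing sector 1024.15, foreign purchases of domestic corporate bonds 1933.56, domestic pension funds' purchases of foreign equities 1429.25, borrowing by resident firms from foreign banks 482.87; secondary income: personal remittances sent abroad by immigrant workers 551.60, personal remittances received from nationals working abroad 324.11; capital account: sale of embassy land to a foreign government 142.18.)

1152.20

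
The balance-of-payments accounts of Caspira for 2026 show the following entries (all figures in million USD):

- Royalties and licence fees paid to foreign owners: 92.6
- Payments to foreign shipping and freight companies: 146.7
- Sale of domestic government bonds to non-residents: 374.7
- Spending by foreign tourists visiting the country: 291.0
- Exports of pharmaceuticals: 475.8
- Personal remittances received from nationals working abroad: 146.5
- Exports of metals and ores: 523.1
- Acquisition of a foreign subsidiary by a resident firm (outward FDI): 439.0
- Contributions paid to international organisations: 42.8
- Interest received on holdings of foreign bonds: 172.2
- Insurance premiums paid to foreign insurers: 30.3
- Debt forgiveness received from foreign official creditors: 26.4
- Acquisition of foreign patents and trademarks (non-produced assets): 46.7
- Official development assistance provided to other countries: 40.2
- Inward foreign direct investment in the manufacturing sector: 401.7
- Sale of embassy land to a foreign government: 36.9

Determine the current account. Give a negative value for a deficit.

1256.0

Goods: 523.1 + 475.8 = 998.9
Services: -92.6 + 291.0 - 146.7 - 30.3 = 21.4
Primary income: 172.2
Secondary income: -42.8 + 146.5 - 40.2 = 63.5
Current account = 998.9 + 21.4 + 172.2 + 63.5 = 1256.0
(Excluded from the current account — financial account: sale of domestic government bonds to non-residents 374.7, acquisition of a foreign subsidiary by a resident firm (outward FDI) 439.0, inward foreign direct investment in the manufacturing sector 401.7; capital account: debt forgiveness received from foreign official creditors 26.4, acquisition of foreign patents and trademarks (non-produced assets) 46.7, sale of embassy land to a foreign government 36.9.)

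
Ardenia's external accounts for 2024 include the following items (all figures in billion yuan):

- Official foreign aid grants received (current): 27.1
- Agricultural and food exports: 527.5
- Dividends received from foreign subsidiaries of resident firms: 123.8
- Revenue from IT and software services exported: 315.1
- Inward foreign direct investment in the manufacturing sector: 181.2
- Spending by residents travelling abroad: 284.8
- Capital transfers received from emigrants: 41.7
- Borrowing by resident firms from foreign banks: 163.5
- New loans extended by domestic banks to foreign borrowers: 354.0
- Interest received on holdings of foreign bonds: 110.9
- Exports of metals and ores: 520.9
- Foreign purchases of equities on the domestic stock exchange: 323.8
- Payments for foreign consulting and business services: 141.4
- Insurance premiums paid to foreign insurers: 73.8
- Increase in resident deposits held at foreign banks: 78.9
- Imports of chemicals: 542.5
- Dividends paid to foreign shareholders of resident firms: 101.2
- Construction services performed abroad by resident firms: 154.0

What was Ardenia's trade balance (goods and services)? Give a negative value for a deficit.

475.0

Goods: -542.5 + 527.5 + 520.9 = 505.9
Services: -284.8 + 154.0 - 141.4 - 73.8 + 315.1 = -30.9
Trade balance = 505.9 + (-30.9) = 475.0
(Excluded from the trade balance — secondary income: official foreign aid grants received (current) 27.1; primary income: dividends received from foreign subsidiaries of resident firms 123.8, interest received on holdings of foreign bonds 110.9, dividends paid to foreign shareholders of resident firms 101.2; financial account: inward foreign direct investment in the manufacturing sector 181.2, borrowing by resident firms from foreign banks 163.5, new loans extended by domestic banks to foreign borrowers 354.0, foreign purchases of equities on the domestic stock exchange 323.8, increase in resident deposits held at foreign banks 78.9; capital account: capital transfers received from emigrants 41.7.)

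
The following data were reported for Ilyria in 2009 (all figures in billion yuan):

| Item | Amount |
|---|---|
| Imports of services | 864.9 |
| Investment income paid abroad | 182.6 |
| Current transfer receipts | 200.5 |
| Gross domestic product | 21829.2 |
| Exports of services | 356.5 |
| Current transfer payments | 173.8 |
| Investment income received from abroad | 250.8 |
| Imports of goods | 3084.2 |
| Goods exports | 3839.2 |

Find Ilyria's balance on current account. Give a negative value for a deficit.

Goods balance = 3839.2 - 3084.2 = 755.0
Services balance = 356.5 - 864.9 = -508.4
Trade balance (goods + services) = 755.0 + (-508.4) = 246.6
Net primary income = 250.8 - 182.6 = 68.2
Net secondary income = 200.5 - 173.8 = 26.7
Current account = 246.6 + 68.2 + 26.7 = 341.5

341.5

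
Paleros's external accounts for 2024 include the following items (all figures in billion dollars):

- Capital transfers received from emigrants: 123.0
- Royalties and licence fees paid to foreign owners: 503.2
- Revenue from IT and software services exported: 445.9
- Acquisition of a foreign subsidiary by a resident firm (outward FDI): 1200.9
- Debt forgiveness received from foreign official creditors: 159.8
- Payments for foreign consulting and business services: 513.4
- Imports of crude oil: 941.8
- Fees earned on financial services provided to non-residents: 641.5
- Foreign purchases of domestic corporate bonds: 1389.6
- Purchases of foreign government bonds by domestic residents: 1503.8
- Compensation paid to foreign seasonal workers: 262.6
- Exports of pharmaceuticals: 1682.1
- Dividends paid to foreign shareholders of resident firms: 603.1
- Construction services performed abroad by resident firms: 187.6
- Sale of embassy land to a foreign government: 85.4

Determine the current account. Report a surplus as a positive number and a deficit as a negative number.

Goods: -941.8 + 1682.1 = 740.3
Services: -503.2 - 513.4 + 641.5 + 187.6 + 445.9 = 258.4
Primary income: -603.1 - 262.6 = -865.7
Current account = 740.3 + 258.4 + (-865.7) = 133.0
(Excluded from the current account — capital account: capital transfers received from emigrants 123.0, debt forgiveness received from foreign official creditors 159.8, sale of embassy land to a foreign government 85.4; financial account: acquisition of a foreign subsidiary by a resident firm (outward FDI) 1200.9, foreign purchases of domestic corporate bonds 1389.6, purchases of foreign government bonds by domestic residents 1503.8.)

133.0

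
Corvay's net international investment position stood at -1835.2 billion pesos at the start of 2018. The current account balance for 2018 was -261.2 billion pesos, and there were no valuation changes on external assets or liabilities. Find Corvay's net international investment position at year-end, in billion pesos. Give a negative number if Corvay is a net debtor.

-2096.4

With no valuation effects, change in NIIP = current account = -261.2
End-of-year NIIP = -1835.2 + (-261.2) = -2096.4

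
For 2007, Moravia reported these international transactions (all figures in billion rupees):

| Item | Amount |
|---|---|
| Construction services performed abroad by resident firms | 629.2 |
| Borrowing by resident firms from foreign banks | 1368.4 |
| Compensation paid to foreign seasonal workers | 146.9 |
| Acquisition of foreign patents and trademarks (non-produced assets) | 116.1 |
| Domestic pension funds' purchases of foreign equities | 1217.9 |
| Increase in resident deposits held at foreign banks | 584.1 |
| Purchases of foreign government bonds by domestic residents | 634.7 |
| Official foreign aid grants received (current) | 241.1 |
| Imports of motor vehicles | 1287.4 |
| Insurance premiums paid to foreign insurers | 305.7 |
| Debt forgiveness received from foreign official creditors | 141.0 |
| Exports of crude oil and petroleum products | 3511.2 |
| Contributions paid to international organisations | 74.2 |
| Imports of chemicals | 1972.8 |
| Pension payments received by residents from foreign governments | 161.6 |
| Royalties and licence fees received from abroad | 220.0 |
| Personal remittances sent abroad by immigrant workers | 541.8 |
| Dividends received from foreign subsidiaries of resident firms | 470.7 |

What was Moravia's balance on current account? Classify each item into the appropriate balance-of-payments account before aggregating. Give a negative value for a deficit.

Goods: -1972.8 - 1287.4 + 3511.2 = 251.0
Services: -305.7 + 629.2 + 220.0 = 543.5
Primary income: -146.9 + 470.7 = 323.8
Secondary income: 241.1 + 161.6 - 74.2 - 541.8 = -213.3
Current account = 251.0 + 543.5 + 323.8 + (-213.3) = 905.0
(Excluded from the current account — financial account: borrowing by resident firms from foreign banks 1368.4, domestic pension funds' purchases of foreign equities 1217.9, increase in resident deposits held at foreign banks 584.1, purchases of foreign government bonds by domestic residents 634.7; capital account: acquisition of foreign patents and trademarks (non-produced assets) 116.1, debt forgiveness received from foreign official creditors 141.0.)

905.0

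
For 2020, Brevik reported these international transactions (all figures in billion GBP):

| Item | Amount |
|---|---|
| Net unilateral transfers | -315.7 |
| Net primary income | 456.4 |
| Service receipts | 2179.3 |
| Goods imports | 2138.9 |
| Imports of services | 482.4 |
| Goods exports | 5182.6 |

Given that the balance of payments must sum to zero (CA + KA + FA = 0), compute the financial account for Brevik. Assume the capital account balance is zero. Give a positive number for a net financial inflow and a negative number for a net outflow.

-4881.3

Goods balance = 5182.6 - 2138.9 = 3043.7
Services balance = 2179.3 - 482.4 = 1696.9
Trade balance (goods + services) = 3043.7 + 1696.9 = 4740.6
Net primary income = 456.4
Net secondary income = -315.7
Current account = 4740.6 + 456.4 + (-315.7) = 4881.3
Financial account = -(4881.3) = -4881.3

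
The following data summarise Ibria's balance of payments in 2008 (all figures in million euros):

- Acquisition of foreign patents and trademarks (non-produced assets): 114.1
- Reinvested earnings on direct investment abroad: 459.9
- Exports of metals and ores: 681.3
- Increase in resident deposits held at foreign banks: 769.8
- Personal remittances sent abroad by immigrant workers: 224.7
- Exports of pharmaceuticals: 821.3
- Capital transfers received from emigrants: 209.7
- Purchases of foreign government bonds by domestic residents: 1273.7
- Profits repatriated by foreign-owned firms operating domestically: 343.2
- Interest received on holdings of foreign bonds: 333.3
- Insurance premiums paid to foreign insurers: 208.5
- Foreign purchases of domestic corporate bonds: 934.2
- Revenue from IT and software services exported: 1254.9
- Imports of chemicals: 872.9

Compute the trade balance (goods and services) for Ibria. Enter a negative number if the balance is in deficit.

1676.1

Goods: 681.3 - 872.9 + 821.3 = 629.7
Services: 1254.9 - 208.5 = 1046.4
Trade balance = 629.7 + 1046.4 = 1676.1
(Excluded from the trade balance — capital account: acquisition of foreign patents and trademarks (non-produced assets) 114.1, capital transfers received from emigrants 209.7; primary income: reinvested earnings on direct investment abroad 459.9, profits repatriated by foreign-owned firms operating domestically 343.2, interest received on holdings of foreign bonds 333.3; financial account: increase in resident deposits held at foreign banks 769.8, purchases of foreign government bonds by domestic residents 1273.7, foreign purchases of domestic corporate bonds 934.2; secondary income: personal remittances sent abroad by immigrant workers 224.7.)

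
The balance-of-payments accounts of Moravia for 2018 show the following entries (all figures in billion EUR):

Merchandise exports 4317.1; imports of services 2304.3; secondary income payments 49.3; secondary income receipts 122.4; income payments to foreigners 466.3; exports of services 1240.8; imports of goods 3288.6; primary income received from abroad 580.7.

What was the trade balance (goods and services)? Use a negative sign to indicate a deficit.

Goods balance = 4317.1 - 3288.6 = 1028.5
Services balance = 1240.8 - 2304.3 = -1063.5
Trade balance (goods + services) = 1028.5 + (-1063.5) = -35.0

-35.0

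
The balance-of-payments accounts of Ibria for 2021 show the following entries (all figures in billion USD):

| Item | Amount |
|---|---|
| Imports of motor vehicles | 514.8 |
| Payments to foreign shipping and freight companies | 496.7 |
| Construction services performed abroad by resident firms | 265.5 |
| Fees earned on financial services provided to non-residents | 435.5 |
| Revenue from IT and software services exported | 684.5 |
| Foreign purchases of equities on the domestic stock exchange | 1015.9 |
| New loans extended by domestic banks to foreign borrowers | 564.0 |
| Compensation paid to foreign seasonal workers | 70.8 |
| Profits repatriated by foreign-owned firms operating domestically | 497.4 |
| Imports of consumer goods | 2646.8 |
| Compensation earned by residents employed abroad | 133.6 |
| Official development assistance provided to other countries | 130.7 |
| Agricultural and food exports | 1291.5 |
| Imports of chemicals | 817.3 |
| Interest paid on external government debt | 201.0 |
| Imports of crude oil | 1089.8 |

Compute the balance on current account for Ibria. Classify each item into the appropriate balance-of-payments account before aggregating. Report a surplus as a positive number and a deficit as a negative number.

-3654.7

Goods: -1089.8 - 514.8 - 2646.8 + 1291.5 - 817.3 = -3777.2
Services: 265.5 + 435.5 - 496.7 + 684.5 = 888.8
Primary income: -497.4 - 70.8 + 133.6 - 201.0 = -635.6
Secondary income: -130.7
Current account = (-3777.2) + 888.8 + (-635.6) + (-130.7) = -3654.7
(Excluded from the current account — financial account: foreign purchases of equities on the domestic stock exchange 1015.9, new loans extended by domestic banks to foreign borrowers 564.0.)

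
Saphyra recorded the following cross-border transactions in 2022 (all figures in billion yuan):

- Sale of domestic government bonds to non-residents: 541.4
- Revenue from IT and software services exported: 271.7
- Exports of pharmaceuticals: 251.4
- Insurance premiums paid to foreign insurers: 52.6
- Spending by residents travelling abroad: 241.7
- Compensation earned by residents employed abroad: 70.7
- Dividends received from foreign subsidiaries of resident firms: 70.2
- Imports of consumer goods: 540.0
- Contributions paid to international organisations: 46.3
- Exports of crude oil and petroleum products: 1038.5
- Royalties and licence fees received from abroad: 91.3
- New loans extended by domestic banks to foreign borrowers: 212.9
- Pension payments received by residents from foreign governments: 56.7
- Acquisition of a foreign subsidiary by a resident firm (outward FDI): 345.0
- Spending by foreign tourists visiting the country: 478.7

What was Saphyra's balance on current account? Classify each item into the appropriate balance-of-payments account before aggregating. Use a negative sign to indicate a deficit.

1448.6

Goods: 251.4 + 1038.5 - 540.0 = 749.9
Services: 478.7 - 241.7 + 91.3 - 52.6 + 271.7 = 547.4
Primary income: 70.7 + 70.2 = 140.9
Secondary income: 56.7 - 46.3 = 10.4
Current account = 749.9 + 547.4 + 140.9 + 10.4 = 1448.6
(Excluded from the current account — financial account: sale of domestic government bonds to non-residents 541.4, new loans extended by domestic banks to foreign borrowers 212.9, acquisition of a foreign subsidiary by a resident firm (outward FDI) 345.0.)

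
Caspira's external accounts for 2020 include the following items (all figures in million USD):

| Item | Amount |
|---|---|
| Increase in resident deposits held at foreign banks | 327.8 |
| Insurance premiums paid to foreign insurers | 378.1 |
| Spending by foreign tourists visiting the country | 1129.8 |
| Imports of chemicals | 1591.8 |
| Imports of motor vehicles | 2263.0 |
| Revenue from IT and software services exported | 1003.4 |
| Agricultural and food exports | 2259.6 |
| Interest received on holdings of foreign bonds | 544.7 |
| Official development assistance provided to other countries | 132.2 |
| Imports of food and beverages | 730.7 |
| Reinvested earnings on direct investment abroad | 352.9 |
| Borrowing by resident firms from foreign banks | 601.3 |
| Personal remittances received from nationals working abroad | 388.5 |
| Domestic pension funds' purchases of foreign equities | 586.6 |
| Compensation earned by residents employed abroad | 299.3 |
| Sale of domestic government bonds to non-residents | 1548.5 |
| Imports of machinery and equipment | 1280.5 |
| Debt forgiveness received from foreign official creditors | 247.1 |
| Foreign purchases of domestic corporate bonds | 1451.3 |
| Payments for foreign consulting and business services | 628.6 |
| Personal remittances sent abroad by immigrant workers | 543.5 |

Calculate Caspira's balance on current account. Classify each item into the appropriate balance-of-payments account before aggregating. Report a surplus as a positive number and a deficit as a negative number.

Goods: -730.7 - 1280.5 - 1591.8 + 2259.6 - 2263.0 = -3606.4
Services: 1003.4 + 1129.8 - 628.6 - 378.1 = 1126.5
Primary income: 544.7 + 299.3 + 352.9 = 1196.9
Secondary income: -543.5 - 132.2 + 388.5 = -287.2
Current account = (-3606.4) + 1126.5 + 1196.9 + (-287.2) = -1570.2
(Excluded from the current account — financial account: increase in resident deposits held at foreign banks 327.8, borrowing by resident firms from foreign banks 601.3, domestic pension funds' purchases of foreign equities 586.6, sale of domestic government bonds to non-residents 1548.5, foreign purchases of domestic corporate bonds 1451.3; capital account: debt forgiveness received from foreign official creditors 247.1.)

-1570.2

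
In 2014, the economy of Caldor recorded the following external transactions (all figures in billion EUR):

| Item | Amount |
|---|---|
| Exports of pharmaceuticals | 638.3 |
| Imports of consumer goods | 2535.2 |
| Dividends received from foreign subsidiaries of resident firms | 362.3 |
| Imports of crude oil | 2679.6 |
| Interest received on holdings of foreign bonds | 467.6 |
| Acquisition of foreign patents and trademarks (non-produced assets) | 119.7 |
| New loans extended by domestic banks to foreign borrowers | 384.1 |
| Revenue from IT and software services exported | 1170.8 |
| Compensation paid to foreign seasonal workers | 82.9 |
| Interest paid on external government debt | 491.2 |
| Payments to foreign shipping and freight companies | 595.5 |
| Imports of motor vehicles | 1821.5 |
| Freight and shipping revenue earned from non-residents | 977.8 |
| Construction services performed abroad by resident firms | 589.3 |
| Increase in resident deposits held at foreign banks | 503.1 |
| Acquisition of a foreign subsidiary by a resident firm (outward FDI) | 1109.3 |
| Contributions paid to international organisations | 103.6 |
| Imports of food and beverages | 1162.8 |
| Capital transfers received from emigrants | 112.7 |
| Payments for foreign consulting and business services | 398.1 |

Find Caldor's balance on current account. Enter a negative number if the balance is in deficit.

-5664.3

Goods: -2679.6 - 1821.5 - 1162.8 - 2535.2 + 638.3 = -7560.8
Services: 1170.8 + 977.8 - 398.1 - 595.5 + 589.3 = 1744.3
Primary income: -82.9 - 491.2 + 467.6 + 362.3 = 255.8
Secondary income: -103.6
Current account = (-7560.8) + 1744.3 + 255.8 + (-103.6) = -5664.3
(Excluded from the current account — capital account: acquisition of foreign patents and trademarks (non-produced assets) 119.7, capital transfers received from emigrants 112.7; financial account: new loans extended by domestic banks to foreign borrowers 384.1, increase in resident deposits held at foreign banks 503.1, acquisition of a foreign subsidiary by a resident firm (outward FDI) 1109.3.)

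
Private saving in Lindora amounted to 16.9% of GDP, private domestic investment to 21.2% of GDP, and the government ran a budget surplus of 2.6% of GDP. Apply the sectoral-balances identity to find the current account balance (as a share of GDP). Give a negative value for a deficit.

-1.7

By the sectoral-balances identity, CA = (S_private - I) + (T - G).
Private balance = 16.9 - 21.2 = -4.3
Government balance (T - G) = 2.6
CA = -4.3 + 2.6 = -1.7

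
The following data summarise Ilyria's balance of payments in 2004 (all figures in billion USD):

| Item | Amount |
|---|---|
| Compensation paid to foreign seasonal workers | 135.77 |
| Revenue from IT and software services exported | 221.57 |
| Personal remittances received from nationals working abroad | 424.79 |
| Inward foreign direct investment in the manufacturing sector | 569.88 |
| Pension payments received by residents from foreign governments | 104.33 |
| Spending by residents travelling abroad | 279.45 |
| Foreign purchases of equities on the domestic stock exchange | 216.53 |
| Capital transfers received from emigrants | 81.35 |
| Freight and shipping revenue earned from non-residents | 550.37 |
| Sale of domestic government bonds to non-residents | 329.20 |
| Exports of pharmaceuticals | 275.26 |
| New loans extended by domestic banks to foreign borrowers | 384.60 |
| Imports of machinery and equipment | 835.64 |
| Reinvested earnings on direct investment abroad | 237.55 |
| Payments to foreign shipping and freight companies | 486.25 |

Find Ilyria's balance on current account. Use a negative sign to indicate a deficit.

76.76

Goods: 275.26 - 835.64 = -560.38
Services: -279.45 - 486.25 + 221.57 + 550.37 = 6.24
Primary income: 237.55 - 135.77 = 101.78
Secondary income: 424.79 + 104.33 = 529.12
Current account = (-560.38) + 6.24 + 101.78 + 529.12 = 76.76
(Excluded from the current account — financial account: inward foreign direct investment in the manufacturing sector 569.88, foreign purchases of equities on the domestic stock exchange 216.53, sale of domestic government bonds to non-residents 329.20, new loans extended by domestic banks to foreign borrowers 384.60; capital account: capital transfers received from emigrants 81.35.)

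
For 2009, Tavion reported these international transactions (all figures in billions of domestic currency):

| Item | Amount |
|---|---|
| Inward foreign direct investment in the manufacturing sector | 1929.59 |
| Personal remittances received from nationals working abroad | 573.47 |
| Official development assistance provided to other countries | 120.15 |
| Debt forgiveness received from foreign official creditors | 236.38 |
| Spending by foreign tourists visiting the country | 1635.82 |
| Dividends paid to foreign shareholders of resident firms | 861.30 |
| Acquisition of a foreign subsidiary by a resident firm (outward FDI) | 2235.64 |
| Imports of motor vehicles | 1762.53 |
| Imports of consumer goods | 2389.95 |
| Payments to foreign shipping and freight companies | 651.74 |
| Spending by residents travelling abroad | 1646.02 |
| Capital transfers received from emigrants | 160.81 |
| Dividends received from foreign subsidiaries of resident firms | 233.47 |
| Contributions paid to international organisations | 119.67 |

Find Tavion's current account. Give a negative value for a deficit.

Goods: -1762.53 - 2389.95 = -4152.48
Services: 1635.82 - 651.74 - 1646.02 = -661.94
Primary income: 233.47 - 861.30 = -627.83
Secondary income: -120.15 + 573.47 - 119.67 = 333.65
Current account = (-4152.48) + (-661.94) + (-627.83) + 333.65 = -5108.60
(Excluded from the current account — financial account: inward foreign direct investment in the manufacturing sector 1929.59, acquisition of a foreign subsidiary by a resident firm (outward FDI) 2235.64; capital account: debt forgiveness received from foreign official creditors 236.38, capital transfers received from emigrants 160.81.)

-5108.60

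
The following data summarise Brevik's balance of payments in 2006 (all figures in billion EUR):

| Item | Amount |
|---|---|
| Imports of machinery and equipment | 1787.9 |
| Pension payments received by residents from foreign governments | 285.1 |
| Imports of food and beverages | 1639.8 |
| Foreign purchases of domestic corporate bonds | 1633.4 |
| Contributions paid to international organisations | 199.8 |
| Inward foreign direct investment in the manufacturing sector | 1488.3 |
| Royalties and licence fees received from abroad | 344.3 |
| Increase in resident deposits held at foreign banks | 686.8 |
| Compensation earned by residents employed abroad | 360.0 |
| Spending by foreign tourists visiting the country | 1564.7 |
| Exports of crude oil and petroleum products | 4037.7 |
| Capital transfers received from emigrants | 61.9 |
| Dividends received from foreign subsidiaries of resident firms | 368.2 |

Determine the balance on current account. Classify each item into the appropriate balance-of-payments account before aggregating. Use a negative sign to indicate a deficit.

Goods: -1639.8 - 1787.9 + 4037.7 = 610.0
Services: 344.3 + 1564.7 = 1909.0
Primary income: 360.0 + 368.2 = 728.2
Secondary income: -199.8 + 285.1 = 85.3
Current account = 610.0 + 1909.0 + 728.2 + 85.3 = 3332.5
(Excluded from the current account — financial account: foreign purchases of domestic corporate bonds 1633.4, inward foreign direct investment in the manufacturing sector 1488.3, increase in resident deposits held at foreign banks 686.8; capital account: capital transfers received from emigrants 61.9.)

3332.5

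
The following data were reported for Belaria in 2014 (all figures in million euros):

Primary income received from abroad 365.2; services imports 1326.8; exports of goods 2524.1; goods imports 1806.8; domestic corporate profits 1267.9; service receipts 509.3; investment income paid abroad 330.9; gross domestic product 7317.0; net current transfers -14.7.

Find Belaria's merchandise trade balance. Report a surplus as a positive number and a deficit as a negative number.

717.3

Goods balance = 2524.1 - 1806.8 = 717.3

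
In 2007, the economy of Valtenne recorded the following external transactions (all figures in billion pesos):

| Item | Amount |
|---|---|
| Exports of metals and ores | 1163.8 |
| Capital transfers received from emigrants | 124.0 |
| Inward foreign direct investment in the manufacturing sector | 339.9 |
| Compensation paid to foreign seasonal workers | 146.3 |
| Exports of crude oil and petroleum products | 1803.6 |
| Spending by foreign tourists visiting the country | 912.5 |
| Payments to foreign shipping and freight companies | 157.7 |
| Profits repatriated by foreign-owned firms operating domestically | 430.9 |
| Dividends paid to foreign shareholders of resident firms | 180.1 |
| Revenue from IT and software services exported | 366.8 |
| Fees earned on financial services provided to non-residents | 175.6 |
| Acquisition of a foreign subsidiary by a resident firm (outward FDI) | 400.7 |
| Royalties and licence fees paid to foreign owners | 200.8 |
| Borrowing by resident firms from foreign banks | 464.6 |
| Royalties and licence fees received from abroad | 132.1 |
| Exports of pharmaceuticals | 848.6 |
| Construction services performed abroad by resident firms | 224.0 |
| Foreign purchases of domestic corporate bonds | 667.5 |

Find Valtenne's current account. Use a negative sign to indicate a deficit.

4511.2

Goods: 848.6 + 1803.6 + 1163.8 = 3816.0
Services: 912.5 + 224.0 + 132.1 - 200.8 + 366.8 - 157.7 + 175.6 = 1452.5
Primary income: -430.9 - 180.1 - 146.3 = -757.3
Current account = 3816.0 + 1452.5 + (-757.3) = 4511.2
(Excluded from the current account — capital account: capital transfers received from emigrants 124.0; financial account: inward foreign direct investment in the manufacturing sector 339.9, acquisition of a foreign subsidiary by a resident firm (outward FDI) 400.7, borrowing by resident firms from foreign banks 464.6, foreign purchases of domestic corporate bonds 667.5.)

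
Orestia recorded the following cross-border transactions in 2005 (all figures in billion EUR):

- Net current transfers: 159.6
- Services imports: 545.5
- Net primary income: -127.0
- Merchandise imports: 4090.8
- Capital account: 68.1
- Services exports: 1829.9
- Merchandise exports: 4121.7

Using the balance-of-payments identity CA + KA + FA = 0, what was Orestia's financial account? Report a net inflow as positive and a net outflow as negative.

-1416.0

Goods balance = 4121.7 - 4090.8 = 30.9
Services balance = 1829.9 - 545.5 = 1284.4
Trade balance (goods + services) = 30.9 + 1284.4 = 1315.3
Net primary income = -127.0
Net secondary income = 159.6
Current account = 1315.3 + (-127.0) + 159.6 = 1347.9
Financial account = -(1347.9 + 68.1) = -1416.0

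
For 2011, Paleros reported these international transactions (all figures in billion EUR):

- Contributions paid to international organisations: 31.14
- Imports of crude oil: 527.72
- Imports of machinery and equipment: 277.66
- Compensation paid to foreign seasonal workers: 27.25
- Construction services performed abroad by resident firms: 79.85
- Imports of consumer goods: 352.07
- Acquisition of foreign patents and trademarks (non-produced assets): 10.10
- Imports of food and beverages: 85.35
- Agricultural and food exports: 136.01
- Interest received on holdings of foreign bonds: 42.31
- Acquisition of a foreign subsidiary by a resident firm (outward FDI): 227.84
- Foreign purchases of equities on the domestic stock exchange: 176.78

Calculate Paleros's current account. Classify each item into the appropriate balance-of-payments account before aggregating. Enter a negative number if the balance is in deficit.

-1043.02

Goods: -527.72 - 352.07 - 277.66 + 136.01 - 85.35 = -1106.79
Services: 79.85
Primary income: -27.25 + 42.31 = 15.06
Secondary income: -31.14
Current account = (-1106.79) + 79.85 + 15.06 + (-31.14) = -1043.02
(Excluded from the current account — capital account: acquisition of foreign patents and trademarks (non-produced assets) 10.10; financial account: acquisition of a foreign subsidiary by a resident firm (outward FDI) 227.84, foreign purchases of equities on the domestic stock exchange 176.78.)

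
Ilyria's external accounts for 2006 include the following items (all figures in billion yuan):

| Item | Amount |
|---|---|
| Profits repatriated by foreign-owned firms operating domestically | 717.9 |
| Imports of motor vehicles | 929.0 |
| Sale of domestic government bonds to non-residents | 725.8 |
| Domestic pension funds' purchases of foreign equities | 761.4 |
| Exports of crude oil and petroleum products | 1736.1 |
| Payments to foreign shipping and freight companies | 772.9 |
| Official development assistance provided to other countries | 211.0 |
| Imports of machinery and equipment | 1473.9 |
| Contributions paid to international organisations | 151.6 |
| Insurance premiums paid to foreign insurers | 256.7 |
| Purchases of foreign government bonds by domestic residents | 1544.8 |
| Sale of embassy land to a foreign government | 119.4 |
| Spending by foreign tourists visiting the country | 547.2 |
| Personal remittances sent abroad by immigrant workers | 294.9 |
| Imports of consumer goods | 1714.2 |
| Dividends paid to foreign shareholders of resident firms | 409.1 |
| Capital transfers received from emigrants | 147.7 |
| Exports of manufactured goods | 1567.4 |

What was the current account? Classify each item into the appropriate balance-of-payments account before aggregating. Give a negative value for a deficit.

-3080.5

Goods: -1473.9 - 1714.2 + 1567.4 + 1736.1 - 929.0 = -813.6
Services: -256.7 - 772.9 + 547.2 = -482.4
Primary income: -409.1 - 717.9 = -1127.0
Secondary income: -211.0 - 151.6 - 294.9 = -657.5
Current account = (-813.6) + (-482.4) + (-1127.0) + (-657.5) = -3080.5
(Excluded from the current account — financial account: sale of domestic government bonds to non-residents 725.8, domestic pension funds' purchases of foreign equities 761.4, purchases of foreign government bonds by domestic residents 1544.8; capital account: sale of embassy land to a foreign government 119.4, capital transfers received from emigrants 147.7.)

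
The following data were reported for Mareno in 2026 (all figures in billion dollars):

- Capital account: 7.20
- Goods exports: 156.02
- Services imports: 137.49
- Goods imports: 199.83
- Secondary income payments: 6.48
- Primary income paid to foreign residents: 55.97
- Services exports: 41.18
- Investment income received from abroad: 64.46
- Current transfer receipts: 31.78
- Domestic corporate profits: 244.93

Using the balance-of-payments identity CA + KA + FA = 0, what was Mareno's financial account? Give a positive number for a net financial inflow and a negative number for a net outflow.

99.13

Goods balance = 156.02 - 199.83 = -43.81
Services balance = 41.18 - 137.49 = -96.31
Trade balance (goods + services) = -43.81 + (-96.31) = -140.12
Net primary income = 64.46 - 55.97 = 8.49
Net secondary income = 31.78 - 6.48 = 25.30
Current account = -140.12 + 8.49 + 25.30 = -106.33
Financial account = -(-106.33 + 7.20) = 99.13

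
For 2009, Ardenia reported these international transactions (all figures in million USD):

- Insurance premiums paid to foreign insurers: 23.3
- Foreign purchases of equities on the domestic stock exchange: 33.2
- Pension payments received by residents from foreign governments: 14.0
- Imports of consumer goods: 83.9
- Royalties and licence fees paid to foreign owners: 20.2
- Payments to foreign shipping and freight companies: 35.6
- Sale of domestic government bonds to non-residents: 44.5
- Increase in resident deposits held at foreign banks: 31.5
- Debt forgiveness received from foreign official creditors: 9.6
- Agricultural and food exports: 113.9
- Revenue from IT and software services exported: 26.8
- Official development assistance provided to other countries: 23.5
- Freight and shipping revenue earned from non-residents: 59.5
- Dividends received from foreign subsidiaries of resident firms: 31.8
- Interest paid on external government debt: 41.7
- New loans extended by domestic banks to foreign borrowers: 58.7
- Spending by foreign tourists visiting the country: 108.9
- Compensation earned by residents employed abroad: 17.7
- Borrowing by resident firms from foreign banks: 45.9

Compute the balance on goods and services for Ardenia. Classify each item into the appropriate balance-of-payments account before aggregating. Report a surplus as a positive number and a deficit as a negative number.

146.1

Goods: 113.9 - 83.9 = 30.0
Services: -20.2 + 59.5 - 35.6 - 23.3 + 26.8 + 108.9 = 116.1
Trade balance = 30.0 + 116.1 = 146.1
(Excluded from the trade balance — financial account: foreign purchases of equities on the domestic stock exchange 33.2, sale of domestic government bonds to non-residents 44.5, increase in resident deposits held at foreign banks 31.5, new loans extended by domestic banks to foreign borrowers 58.7, borrowing by resident firms from foreign banks 45.9; secondary income: pension payments received by residents from foreign governments 14.0, official development assistance provided to other countries 23.5; capital account: debt forgiveness received from foreign official creditors 9.6; primary income: dividends received from foreign subsidiaries of resident firms 31.8, interest paid on external government debt 41.7, compensation earned by residents employed abroad 17.7.)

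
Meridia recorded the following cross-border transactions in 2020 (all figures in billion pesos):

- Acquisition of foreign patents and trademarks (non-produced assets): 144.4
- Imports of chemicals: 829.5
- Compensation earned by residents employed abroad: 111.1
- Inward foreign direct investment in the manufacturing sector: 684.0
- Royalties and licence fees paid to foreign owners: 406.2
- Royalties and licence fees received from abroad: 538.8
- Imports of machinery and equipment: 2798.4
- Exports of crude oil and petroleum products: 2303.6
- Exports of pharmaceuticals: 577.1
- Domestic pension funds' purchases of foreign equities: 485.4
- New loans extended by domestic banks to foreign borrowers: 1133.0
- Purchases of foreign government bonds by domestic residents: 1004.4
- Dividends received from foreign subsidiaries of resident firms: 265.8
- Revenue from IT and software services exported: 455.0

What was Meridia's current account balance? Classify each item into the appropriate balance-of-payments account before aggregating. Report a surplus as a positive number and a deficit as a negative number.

Goods: -2798.4 + 577.1 + 2303.6 - 829.5 = -747.2
Services: -406.2 + 538.8 + 455.0 = 587.6
Primary income: 265.8 + 111.1 = 376.9
Current account = (-747.2) + 587.6 + 376.9 = 217.3
(Excluded from the current account — capital account: acquisition of foreign patents and trademarks (non-produced assets) 144.4; financial account: inward foreign direct investment in the manufacturing sector 684.0, domestic pension funds' purchases of foreign equities 485.4, new loans extended by domestic banks to foreign borrowers 1133.0, purchases of foreign government bonds by domestic residents 1004.4.)

217.3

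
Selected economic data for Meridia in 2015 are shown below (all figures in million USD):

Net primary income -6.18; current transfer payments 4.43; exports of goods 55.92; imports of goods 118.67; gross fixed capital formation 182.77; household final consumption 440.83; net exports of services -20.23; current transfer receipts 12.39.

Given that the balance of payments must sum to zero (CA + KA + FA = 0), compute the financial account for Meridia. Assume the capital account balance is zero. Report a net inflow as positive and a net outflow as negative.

81.20

Goods balance = 55.92 - 118.67 = -62.75
Services balance = -20.23
Trade balance (goods + services) = -62.75 + (-20.23) = -82.98
Net primary income = -6.18
Net secondary income = 12.39 - 4.43 = 7.96
Current account = -82.98 + (-6.18) + 7.96 = -81.20
Financial account = -(-81.20) = 81.20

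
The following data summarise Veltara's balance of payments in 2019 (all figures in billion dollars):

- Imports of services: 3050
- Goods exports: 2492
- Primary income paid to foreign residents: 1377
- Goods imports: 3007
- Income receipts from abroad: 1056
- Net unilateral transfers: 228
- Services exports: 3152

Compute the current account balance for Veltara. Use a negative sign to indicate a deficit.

-506

Goods balance = 2492 - 3007 = -515
Services balance = 3152 - 3050 = 102
Trade balance (goods + services) = -515 + 102 = -413
Net primary income = 1056 - 1377 = -321
Net secondary income = 228
Current account = -413 + (-321) + 228 = -506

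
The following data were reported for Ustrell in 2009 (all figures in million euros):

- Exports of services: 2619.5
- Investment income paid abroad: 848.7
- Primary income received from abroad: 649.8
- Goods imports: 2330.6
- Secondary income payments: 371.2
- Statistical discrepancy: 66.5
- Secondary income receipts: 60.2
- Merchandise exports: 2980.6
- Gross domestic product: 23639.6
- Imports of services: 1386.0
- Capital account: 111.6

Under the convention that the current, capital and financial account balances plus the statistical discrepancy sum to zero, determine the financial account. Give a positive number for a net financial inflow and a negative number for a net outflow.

-1551.7

Goods balance = 2980.6 - 2330.6 = 650.0
Services balance = 2619.5 - 1386.0 = 1233.5
Trade balance (goods + services) = 650.0 + 1233.5 = 1883.5
Net primary income = 649.8 - 848.7 = -198.9
Net secondary income = 60.2 - 371.2 = -311.0
Current account = 1883.5 + (-198.9) + (-311.0) = 1373.6
Financial account = -(1373.6 + 111.6 + 66.5) = -1551.7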